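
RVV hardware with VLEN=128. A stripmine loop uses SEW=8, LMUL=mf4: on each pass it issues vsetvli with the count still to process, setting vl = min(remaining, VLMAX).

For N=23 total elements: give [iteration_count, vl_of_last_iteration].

VLMAX = (128 × 1/4) / 8 = 4 lanes
23 elements at 4/iter → 6 passes, remainder 3 on the last

[iterations, last_vl] = [6, 3]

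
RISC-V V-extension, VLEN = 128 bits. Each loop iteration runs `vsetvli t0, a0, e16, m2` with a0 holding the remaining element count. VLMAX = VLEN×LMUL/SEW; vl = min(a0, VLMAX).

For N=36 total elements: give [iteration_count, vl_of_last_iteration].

[iterations, last_vl] = [3, 4]

VLMAX = VLEN×LMUL/SEW = 128×2/16 = 16
iterations = ceil(36/16) = 3; final-pass vl = 4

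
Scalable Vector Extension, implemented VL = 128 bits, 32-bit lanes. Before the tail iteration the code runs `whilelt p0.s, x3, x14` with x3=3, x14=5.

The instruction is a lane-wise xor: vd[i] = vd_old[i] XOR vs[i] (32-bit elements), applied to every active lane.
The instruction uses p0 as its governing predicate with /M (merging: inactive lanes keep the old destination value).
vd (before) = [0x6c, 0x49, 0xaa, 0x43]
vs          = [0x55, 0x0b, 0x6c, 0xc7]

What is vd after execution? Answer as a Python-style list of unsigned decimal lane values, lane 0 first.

vd = [57, 66, 170, 67]

register lanes = 128/32 = 4
p0[j] = (3+j < 5); true for j=0..1 → 2 lanes set
lane  0: xor(0x6c,0x55) ⇒ 0x39
lane  1: xor(0x49,0x0b) ⇒ 0x42
lane  2: tail/keep ⇒ 0xaa
lane  3: tail/keep ⇒ 0x43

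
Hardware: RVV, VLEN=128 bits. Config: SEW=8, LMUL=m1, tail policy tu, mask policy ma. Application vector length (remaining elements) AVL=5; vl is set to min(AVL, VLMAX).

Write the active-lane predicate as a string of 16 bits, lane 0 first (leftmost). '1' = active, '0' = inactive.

predicate = 1111100000000000

VLMAX = VLEN×LMUL/SEW = 128×1/8 = 16
vl = min(AVL, VLMAX) = min(5, 16) = 5
bits (lane 0 leftmost): 1111100000000000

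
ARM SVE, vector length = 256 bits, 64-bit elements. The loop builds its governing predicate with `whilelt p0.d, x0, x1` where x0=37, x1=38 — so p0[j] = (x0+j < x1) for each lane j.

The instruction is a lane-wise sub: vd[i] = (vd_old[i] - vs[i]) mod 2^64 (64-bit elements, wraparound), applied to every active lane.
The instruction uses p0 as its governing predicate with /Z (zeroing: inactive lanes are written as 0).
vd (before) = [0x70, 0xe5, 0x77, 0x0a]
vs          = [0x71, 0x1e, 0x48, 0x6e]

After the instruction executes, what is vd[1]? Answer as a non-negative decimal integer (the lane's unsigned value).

vd[1] = 0

lane count: 256 div 64 = 4
active while 37+j < 38, i.e. j ∈ [0,1) capped at 4 ⇒ 1
[0] sub(0x70,0x71) = 0xffffffffffffffff
[1] tail/zero = 0x00
[2] tail/zero = 0x00
[3] tail/zero = 0x00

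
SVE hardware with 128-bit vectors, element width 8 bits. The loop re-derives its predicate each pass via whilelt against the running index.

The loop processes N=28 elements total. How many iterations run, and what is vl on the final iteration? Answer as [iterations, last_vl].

[iterations, last_vl] = [2, 12]

register lanes = 128/8 = 16
N=28: ⌈28/16⌉ = 2 iters; last vl = 28 − 1×16 = 12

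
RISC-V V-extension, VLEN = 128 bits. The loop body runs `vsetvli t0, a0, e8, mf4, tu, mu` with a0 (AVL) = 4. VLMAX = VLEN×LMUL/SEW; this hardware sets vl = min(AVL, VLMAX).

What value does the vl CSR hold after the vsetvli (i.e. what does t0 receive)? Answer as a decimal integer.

vl = 4

VLMAX = VLEN×LMUL/SEW = 128×1/4/8 = 4
vl = min(AVL, VLMAX) = min(4, 4) = 4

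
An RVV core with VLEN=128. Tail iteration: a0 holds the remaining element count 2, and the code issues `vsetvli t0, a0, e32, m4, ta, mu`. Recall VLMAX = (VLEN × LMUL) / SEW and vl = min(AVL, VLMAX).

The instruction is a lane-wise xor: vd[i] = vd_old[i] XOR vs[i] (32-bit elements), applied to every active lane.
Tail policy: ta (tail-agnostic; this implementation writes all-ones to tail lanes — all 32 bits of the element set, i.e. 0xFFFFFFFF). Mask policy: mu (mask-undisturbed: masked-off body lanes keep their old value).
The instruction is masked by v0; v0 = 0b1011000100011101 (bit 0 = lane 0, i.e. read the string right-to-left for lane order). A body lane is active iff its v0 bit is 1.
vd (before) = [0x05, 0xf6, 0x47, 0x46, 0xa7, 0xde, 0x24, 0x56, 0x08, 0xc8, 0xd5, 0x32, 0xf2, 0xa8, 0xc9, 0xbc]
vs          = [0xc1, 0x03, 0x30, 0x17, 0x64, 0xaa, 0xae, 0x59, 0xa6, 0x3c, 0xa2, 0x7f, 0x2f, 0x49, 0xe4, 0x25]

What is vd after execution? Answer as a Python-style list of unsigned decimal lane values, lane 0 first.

vd = [196, 246, 4294967295, 4294967295, 4294967295, 4294967295, 4294967295, 4294967295, 4294967295, 4294967295, 4294967295, 4294967295, 4294967295, 4294967295, 4294967295, 4294967295]

VLMAX = (128 × 4) / 32 = 16 lanes
AVL=2 ≤ VLMAX=16, so vl = 2
[0] xor(0x05,0xc1) = 0xc4
[1] mask-off/keep = 0xf6
[2] tail/ones = 0xffffffff
[3] tail/ones = 0xffffffff
[4] tail/ones = 0xffffffff
[5] tail/ones = 0xffffffff
[6] tail/ones = 0xffffffff
[7] tail/ones = 0xffffffff
[8] tail/ones = 0xffffffff
[9] tail/ones = 0xffffffff
[10] tail/ones = 0xffffffff
[11] tail/ones = 0xffffffff
[12] tail/ones = 0xffffffff
[13] tail/ones = 0xffffffff
[14] tail/ones = 0xffffffff
[15] tail/ones = 0xffffffff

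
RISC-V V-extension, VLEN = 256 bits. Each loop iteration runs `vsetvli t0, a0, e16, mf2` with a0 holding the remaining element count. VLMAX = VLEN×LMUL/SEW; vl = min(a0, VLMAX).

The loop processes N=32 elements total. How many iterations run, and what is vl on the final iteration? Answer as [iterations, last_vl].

[iterations, last_vl] = [4, 8]

lanes per group: 256·1/2/16 = 8
N=32: ⌈32/8⌉ = 4 iters; last vl = 32 − 3×8 = 8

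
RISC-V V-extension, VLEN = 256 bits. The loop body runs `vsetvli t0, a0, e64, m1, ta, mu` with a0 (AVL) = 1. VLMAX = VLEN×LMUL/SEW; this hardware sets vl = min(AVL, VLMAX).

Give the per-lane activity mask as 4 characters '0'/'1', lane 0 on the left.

VLMAX = (256 × 1) / 64 = 4 lanes
vl = min(AVL, VLMAX) = min(1, 4) = 1
bits (lane 0 leftmost): 1000

predicate = 1000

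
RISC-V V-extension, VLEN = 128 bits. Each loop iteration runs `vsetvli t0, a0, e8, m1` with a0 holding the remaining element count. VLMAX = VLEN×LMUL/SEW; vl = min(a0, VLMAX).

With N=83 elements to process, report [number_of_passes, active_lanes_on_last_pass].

[iterations, last_vl] = [6, 3]

VLMAX = (128 × 1) / 8 = 16 lanes
iterations = ceil(83/16) = 6; final-pass vl = 3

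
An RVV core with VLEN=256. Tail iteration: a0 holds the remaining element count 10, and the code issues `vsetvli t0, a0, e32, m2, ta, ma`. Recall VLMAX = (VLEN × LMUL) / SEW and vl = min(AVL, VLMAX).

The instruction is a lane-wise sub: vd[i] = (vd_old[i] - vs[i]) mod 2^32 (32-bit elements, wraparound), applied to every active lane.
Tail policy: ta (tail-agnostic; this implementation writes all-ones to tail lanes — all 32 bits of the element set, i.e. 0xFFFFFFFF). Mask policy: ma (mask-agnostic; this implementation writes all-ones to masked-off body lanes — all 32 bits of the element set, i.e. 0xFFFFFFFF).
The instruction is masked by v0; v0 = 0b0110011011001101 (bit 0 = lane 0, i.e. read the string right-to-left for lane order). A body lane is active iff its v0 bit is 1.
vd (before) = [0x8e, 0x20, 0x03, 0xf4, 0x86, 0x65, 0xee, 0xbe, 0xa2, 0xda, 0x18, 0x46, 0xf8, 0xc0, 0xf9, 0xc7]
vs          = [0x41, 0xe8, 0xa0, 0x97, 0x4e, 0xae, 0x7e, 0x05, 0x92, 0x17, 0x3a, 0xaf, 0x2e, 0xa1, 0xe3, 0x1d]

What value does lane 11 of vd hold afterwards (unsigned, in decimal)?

vd[11] = 4294967295

VLMAX = (256 × 2) / 32 = 16 lanes
vl = min(AVL, VLMAX) = min(10, 16) = 10
[0] sub(0x8e,0x41) = 0x4d
[1] mask-off/ones = 0xffffffff
[2] sub(0x03,0xa0) = 0xffffff63
[3] sub(0xf4,0x97) = 0x5d
[4] mask-off/ones = 0xffffffff
[5] mask-off/ones = 0xffffffff
[6] sub(0xee,0x7e) = 0x70
[7] sub(0xbe,0x05) = 0xb9
[8] mask-off/ones = 0xffffffff
[9] sub(0xda,0x17) = 0xc3
[10] tail/ones = 0xffffffff
[11] tail/ones = 0xffffffff
[12] tail/ones = 0xffffffff
[13] tail/ones = 0xffffffff
[14] tail/ones = 0xffffffff
[15] tail/ones = 0xffffffff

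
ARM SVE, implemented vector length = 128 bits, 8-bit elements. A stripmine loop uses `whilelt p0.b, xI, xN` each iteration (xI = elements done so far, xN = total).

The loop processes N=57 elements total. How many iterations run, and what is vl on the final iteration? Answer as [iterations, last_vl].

[iterations, last_vl] = [4, 9]

register lanes = 128/8 = 16
N=57: ⌈57/16⌉ = 4 iters; last vl = 57 − 3×16 = 9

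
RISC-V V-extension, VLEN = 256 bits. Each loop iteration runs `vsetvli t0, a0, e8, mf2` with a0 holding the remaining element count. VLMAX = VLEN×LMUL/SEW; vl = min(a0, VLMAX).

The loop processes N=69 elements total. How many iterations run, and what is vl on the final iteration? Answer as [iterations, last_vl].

VLMAX = (256 × 1/2) / 8 = 16 lanes
N=69: ⌈69/16⌉ = 5 iters; last vl = 69 − 4×16 = 5

[iterations, last_vl] = [5, 5]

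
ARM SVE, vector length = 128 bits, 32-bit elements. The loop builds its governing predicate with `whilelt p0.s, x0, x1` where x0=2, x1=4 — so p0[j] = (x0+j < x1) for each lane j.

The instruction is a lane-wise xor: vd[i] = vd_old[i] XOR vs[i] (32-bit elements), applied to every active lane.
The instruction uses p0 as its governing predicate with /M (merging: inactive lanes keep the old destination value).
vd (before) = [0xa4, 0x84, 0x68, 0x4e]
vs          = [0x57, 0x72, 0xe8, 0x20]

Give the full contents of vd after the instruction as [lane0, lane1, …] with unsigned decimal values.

vd = [243, 246, 104, 78]

lane count: 128 div 32 = 4
whilelt: lane j active iff 2+j < 4 → j < 2 → 2 active
lane  0: xor(0xa4,0x57) ⇒ 0xf3
lane  1: xor(0x84,0x72) ⇒ 0xf6
lane  2: tail/keep ⇒ 0x68
lane  3: tail/keep ⇒ 0x4e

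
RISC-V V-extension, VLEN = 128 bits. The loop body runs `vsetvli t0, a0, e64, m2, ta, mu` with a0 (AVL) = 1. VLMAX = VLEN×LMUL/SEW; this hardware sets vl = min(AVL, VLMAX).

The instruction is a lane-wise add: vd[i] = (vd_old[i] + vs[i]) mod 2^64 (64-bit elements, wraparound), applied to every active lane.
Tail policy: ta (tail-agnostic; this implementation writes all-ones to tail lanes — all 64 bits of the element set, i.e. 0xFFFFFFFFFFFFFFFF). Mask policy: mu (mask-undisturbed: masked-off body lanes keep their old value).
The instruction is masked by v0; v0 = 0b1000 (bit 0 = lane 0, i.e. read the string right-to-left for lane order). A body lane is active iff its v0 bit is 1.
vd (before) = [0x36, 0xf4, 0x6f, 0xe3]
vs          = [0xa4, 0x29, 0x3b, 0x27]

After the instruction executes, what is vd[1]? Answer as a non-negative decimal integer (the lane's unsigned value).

VLMAX = VLEN×LMUL/SEW = 128×2/64 = 4
vl = min(AVL, VLMAX) = min(1, 4) = 1
[0] mask-off/keep = 0x36
[1] tail/ones = 0xffffffffffffffff
[2] tail/ones = 0xffffffffffffffff
[3] tail/ones = 0xffffffffffffffff

vd[1] = 18446744073709551615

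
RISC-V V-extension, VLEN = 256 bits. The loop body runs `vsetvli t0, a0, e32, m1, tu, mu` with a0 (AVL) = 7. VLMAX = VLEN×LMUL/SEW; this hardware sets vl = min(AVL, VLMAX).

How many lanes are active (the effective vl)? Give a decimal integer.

lanes per group: 256·1/32 = 8
AVL=7 ≤ VLMAX=8, so vl = 7

vl = 7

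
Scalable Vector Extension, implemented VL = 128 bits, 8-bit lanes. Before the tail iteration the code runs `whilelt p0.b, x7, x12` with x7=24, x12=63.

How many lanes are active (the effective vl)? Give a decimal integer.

128-bit reg / 8-bit elem → 16 lanes
whilelt: lane j active iff 24+j < 63 → j < 39 → 16 active

vl = 16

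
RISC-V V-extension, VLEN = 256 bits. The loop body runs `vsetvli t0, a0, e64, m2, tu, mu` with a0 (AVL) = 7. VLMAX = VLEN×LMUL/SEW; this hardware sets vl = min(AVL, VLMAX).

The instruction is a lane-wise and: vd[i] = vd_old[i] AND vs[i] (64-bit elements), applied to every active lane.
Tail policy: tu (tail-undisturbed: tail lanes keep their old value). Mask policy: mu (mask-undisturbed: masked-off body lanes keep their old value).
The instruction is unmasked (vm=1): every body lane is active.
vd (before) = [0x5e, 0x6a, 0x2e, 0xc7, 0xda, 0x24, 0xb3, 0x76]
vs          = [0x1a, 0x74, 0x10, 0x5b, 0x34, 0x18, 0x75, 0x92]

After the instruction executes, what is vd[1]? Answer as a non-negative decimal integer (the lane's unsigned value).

VLMAX = (256 × 2) / 64 = 8 lanes
vl ← min(7, 8) = 7
  i=0: and(0x5e,0x1a) → 26
  i=1: and(0x6a,0x74) → 96
  i=2: and(0x2e,0x10) → 0
  i=3: and(0xc7,0x5b) → 67
  i=4: and(0xda,0x34) → 16
  i=5: and(0x24,0x18) → 0
  i=6: and(0xb3,0x75) → 49
  i=7: tail/keep → 118

vd[1] = 96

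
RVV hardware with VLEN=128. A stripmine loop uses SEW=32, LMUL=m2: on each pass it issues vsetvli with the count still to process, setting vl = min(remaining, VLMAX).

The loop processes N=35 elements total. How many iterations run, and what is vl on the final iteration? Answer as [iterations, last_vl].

[iterations, last_vl] = [5, 3]

lanes per group: 128·2/32 = 8
35 elements at 8/iter → 5 passes, remainder 3 on the last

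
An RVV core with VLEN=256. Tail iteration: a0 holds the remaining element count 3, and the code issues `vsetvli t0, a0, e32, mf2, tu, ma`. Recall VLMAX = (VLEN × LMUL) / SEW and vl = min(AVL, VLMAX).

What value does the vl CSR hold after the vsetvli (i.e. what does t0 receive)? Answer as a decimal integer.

vl = 3

lanes per group: 256·1/2/32 = 4
vl = min(AVL, VLMAX) = min(3, 4) = 3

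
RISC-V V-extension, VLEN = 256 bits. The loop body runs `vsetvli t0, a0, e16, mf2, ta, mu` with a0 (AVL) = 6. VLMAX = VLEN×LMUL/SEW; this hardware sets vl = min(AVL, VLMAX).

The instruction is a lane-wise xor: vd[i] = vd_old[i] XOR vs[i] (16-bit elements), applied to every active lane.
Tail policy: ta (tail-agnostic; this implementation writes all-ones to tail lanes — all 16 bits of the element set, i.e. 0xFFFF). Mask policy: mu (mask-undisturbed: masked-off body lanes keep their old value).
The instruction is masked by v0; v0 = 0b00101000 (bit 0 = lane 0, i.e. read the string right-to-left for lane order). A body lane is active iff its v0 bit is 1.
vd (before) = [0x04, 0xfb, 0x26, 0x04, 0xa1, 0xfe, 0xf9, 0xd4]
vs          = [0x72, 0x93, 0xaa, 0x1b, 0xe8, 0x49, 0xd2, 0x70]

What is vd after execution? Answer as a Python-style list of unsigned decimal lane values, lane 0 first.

vd = [4, 251, 38, 31, 161, 183, 65535, 65535]

VLMAX = (256 × 1/2) / 16 = 8 lanes
vl ← min(6, 8) = 6
[0] mask-off/keep = 0x04
[1] mask-off/keep = 0xfb
[2] mask-off/keep = 0x26
[3] xor(0x04,0x1b) = 0x1f
[4] mask-off/keep = 0xa1
[5] xor(0xfe,0x49) = 0xb7
[6] tail/ones = 0xffff
[7] tail/ones = 0xffff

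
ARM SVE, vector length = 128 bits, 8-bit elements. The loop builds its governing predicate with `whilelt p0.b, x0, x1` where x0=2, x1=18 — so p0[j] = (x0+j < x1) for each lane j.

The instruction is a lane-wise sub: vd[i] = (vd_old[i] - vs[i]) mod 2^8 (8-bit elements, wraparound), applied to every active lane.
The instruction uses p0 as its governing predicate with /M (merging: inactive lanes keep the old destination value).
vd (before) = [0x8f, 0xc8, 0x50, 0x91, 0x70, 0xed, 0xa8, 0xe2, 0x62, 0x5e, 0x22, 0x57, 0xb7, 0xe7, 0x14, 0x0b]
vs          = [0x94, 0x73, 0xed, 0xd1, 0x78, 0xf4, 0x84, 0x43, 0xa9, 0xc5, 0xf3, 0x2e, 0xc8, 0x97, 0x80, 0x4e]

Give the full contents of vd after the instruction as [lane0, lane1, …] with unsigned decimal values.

vd = [251, 85, 99, 192, 248, 249, 36, 159, 185, 153, 47, 41, 239, 80, 148, 189]

128-bit reg / 8-bit elem → 16 lanes
p0[j] = (2+j < 18); true for j=0..15 → 16 lanes set
  i=0: sub(0x8f,0x94) → 251
  i=1: sub(0xc8,0x73) → 85
  i=2: sub(0x50,0xed) → 99
  i=3: sub(0x91,0xd1) → 192
  i=4: sub(0x70,0x78) → 248
  i=5: sub(0xed,0xf4) → 249
  i=6: sub(0xa8,0x84) → 36
  i=7: sub(0xe2,0x43) → 159
  i=8: sub(0x62,0xa9) → 185
  i=9: sub(0x5e,0xc5) → 153
  i=10: sub(0x22,0xf3) → 47
  i=11: sub(0x57,0x2e) → 41
  i=12: sub(0xb7,0xc8) → 239
  i=13: sub(0xe7,0x97) → 80
  i=14: sub(0x14,0x80) → 148
  i=15: sub(0x0b,0x4e) → 189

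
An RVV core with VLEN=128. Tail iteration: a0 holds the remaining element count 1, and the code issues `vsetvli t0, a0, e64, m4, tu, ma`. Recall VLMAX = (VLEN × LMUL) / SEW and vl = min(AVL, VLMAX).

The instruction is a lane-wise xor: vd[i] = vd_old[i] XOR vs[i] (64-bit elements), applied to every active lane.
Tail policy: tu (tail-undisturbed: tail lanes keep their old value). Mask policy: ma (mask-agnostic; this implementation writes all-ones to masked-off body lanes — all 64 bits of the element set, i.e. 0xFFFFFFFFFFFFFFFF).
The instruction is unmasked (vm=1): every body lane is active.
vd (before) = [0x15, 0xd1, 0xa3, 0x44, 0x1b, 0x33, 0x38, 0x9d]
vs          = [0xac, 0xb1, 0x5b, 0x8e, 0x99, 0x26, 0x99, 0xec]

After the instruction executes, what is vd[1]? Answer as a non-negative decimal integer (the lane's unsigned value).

vd[1] = 209

lanes per group: 128·4/64 = 8
vl ← min(1, 8) = 1
lane  0: xor(0x15,0xac) ⇒ 0xb9
lane  1: tail/keep ⇒ 0xd1
lane  2: tail/keep ⇒ 0xa3
lane  3: tail/keep ⇒ 0x44
lane  4: tail/keep ⇒ 0x1b
lane  5: tail/keep ⇒ 0x33
lane  6: tail/keep ⇒ 0x38
lane  7: tail/keep ⇒ 0x9d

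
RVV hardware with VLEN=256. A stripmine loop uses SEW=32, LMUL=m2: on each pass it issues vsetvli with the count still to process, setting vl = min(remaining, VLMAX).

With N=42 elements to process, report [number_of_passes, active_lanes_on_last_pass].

lanes per group: 256·2/32 = 16
N=42: ⌈42/16⌉ = 3 iters; last vl = 42 − 2×16 = 10

[iterations, last_vl] = [3, 10]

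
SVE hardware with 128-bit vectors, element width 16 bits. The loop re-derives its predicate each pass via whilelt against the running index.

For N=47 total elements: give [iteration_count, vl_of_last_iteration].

[iterations, last_vl] = [6, 7]

128-bit reg / 16-bit elem → 8 lanes
47 elements at 8/iter → 6 passes, remainder 7 on the last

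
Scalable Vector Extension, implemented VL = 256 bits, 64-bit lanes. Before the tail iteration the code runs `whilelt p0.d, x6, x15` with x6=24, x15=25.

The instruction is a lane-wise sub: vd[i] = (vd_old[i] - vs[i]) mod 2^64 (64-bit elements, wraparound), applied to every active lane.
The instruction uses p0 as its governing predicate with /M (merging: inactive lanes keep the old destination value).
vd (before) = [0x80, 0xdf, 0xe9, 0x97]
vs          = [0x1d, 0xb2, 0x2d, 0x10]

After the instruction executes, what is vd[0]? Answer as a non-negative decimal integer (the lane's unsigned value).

register lanes = 256/64 = 4
active while 24+j < 25, i.e. j ∈ [0,1) capped at 4 ⇒ 1
vd[0] sub(0x80,0x1d) -> 0x63
vd[1] tail/keep -> 0xdf
vd[2] tail/keep -> 0xe9
vd[3] tail/keep -> 0x97

vd[0] = 99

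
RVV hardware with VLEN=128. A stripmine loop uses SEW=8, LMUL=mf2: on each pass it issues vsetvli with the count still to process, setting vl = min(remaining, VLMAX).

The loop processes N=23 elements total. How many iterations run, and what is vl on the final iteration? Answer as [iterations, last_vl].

[iterations, last_vl] = [3, 7]

VLMAX = (128 × 1/2) / 8 = 8 lanes
N=23: ⌈23/8⌉ = 3 iters; last vl = 23 − 2×8 = 7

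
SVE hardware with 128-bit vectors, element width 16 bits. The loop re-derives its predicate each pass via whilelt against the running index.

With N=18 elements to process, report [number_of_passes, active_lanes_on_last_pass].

128-bit reg / 16-bit elem → 8 lanes
N=18: ⌈18/8⌉ = 3 iters; last vl = 18 − 2×8 = 2

[iterations, last_vl] = [3, 2]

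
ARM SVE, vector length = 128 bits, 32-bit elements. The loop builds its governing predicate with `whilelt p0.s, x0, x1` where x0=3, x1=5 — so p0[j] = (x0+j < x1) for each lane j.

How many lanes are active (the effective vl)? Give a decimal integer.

lane count: 128 div 32 = 4
active while 3+j < 5, i.e. j ∈ [0,2) capped at 4 ⇒ 2

vl = 2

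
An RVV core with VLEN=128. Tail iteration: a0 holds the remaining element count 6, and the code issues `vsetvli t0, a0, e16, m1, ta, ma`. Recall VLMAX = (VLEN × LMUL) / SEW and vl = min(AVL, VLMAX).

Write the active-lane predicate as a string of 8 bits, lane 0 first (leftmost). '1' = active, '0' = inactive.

predicate = 11111100

VLMAX = (128 × 1) / 16 = 8 lanes
AVL=6 ≤ VLMAX=8, so vl = 6
bits (lane 0 leftmost): 11111100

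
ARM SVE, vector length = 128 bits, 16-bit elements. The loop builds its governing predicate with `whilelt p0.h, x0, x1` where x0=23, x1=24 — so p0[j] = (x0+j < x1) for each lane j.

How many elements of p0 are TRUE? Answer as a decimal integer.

128-bit reg / 16-bit elem → 8 lanes
p0[j] = (23+j < 24); true for j=0..0 → 1 lanes set

vl = 1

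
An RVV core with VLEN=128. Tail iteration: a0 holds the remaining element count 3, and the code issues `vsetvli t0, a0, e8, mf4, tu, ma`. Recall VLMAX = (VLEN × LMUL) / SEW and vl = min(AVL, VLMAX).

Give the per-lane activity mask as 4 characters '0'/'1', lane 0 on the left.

predicate = 1110

VLMAX = (128 × 1/4) / 8 = 4 lanes
AVL=3 ≤ VLMAX=4, so vl = 3
bits (lane 0 leftmost): 1110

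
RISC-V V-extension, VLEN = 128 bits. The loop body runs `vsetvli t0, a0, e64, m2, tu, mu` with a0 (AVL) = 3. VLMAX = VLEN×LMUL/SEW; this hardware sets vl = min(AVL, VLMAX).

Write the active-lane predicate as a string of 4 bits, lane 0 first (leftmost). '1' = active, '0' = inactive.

predicate = 1110

VLMAX = VLEN×LMUL/SEW = 128×2/64 = 4
vl ← min(3, 4) = 3
bits (lane 0 leftmost): 1110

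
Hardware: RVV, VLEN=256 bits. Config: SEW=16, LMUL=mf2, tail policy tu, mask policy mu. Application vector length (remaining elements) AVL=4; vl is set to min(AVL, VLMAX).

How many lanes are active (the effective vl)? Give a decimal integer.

vl = 4

VLMAX = VLEN×LMUL/SEW = 256×1/2/16 = 8
vl = min(AVL, VLMAX) = min(4, 8) = 4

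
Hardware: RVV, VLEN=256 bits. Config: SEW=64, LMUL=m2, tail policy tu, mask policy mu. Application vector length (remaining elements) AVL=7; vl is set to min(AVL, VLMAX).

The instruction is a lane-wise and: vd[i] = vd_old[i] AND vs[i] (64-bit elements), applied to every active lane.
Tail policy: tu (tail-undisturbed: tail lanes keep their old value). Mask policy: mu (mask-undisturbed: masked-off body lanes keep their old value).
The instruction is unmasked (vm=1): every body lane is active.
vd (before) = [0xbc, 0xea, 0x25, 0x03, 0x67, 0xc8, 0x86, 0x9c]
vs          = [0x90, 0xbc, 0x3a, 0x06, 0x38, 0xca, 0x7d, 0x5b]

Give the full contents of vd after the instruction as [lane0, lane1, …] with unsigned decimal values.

VLMAX = (256 × 2) / 64 = 8 lanes
vl ← min(7, 8) = 7
lane  0: and(0xbc,0x90) ⇒ 0x90
lane  1: and(0xea,0xbc) ⇒ 0xa8
lane  2: and(0x25,0x3a) ⇒ 0x20
lane  3: and(0x03,0x06) ⇒ 0x02
lane  4: and(0x67,0x38) ⇒ 0x20
lane  5: and(0xc8,0xca) ⇒ 0xc8
lane  6: and(0x86,0x7d) ⇒ 0x04
lane  7: tail/keep ⇒ 0x9c

vd = [144, 168, 32, 2, 32, 200, 4, 156]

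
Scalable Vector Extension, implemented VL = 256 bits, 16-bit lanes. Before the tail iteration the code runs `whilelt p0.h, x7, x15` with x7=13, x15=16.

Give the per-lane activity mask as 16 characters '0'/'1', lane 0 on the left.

register lanes = 256/16 = 16
active while 13+j < 16, i.e. j ∈ [0,3) capped at 16 ⇒ 3
bits (lane 0 leftmost): 1110000000000000

predicate = 1110000000000000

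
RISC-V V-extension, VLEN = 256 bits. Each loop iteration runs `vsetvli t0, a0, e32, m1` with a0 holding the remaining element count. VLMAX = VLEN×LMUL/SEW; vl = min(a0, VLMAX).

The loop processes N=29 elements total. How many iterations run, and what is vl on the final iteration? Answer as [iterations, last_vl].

[iterations, last_vl] = [4, 5]

VLMAX = (256 × 1) / 32 = 8 lanes
29 elements at 8/iter → 4 passes, remainder 5 on the last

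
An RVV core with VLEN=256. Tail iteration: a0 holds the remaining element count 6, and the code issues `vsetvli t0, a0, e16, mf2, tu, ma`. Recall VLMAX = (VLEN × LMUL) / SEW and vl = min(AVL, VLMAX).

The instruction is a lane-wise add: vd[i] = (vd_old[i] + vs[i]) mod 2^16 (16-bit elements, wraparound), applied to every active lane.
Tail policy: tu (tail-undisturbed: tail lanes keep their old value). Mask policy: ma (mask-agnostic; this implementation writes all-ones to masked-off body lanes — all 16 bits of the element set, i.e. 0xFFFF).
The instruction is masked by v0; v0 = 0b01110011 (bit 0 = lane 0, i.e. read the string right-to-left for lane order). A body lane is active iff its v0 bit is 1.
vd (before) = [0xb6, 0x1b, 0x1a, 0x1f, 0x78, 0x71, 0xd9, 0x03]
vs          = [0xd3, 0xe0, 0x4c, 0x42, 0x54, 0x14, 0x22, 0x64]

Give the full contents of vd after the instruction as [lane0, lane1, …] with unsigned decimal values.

VLMAX = (256 × 1/2) / 16 = 8 lanes
vl = min(AVL, VLMAX) = min(6, 8) = 6
lane  0: add(0xb6,0xd3) ⇒ 0x189
lane  1: add(0x1b,0xe0) ⇒ 0xfb
lane  2: mask-off/ones ⇒ 0xffff
lane  3: mask-off/ones ⇒ 0xffff
lane  4: add(0x78,0x54) ⇒ 0xcc
lane  5: add(0x71,0x14) ⇒ 0x85
lane  6: tail/keep ⇒ 0xd9
lane  7: tail/keep ⇒ 0x03

vd = [393, 251, 65535, 65535, 204, 133, 217, 3]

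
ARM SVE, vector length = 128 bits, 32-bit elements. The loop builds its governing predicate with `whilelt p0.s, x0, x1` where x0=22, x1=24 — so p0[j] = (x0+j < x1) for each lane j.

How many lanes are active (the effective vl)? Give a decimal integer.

128-bit reg / 32-bit elem → 4 lanes
whilelt: lane j active iff 22+j < 24 → j < 2 → 2 active

vl = 2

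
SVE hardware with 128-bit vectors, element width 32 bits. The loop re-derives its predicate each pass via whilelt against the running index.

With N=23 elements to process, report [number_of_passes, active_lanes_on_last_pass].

128-bit reg / 32-bit elem → 4 lanes
23 elements at 4/iter → 6 passes, remainder 3 on the last

[iterations, last_vl] = [6, 3]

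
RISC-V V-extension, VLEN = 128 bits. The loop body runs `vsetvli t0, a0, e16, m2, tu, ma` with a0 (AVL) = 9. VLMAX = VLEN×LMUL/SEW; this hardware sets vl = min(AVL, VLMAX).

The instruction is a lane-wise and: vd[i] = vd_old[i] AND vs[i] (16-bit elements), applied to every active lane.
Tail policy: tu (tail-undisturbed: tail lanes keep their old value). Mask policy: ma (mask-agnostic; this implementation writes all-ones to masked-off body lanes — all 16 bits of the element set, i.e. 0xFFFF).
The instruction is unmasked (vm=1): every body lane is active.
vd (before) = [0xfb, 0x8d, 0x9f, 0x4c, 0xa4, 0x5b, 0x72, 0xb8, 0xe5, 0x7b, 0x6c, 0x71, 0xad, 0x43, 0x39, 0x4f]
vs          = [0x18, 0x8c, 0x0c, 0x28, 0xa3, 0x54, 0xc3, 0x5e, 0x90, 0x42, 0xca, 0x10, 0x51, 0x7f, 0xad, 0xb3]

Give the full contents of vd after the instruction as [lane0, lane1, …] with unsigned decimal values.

vd = [24, 140, 12, 8, 160, 80, 66, 24, 128, 123, 108, 113, 173, 67, 57, 79]

VLMAX = VLEN×LMUL/SEW = 128×2/16 = 16
vl = min(AVL, VLMAX) = min(9, 16) = 9
  i=0: and(0xfb,0x18) → 24
  i=1: and(0x8d,0x8c) → 140
  i=2: and(0x9f,0x0c) → 12
  i=3: and(0x4c,0x28) → 8
  i=4: and(0xa4,0xa3) → 160
  i=5: and(0x5b,0x54) → 80
  i=6: and(0x72,0xc3) → 66
  i=7: and(0xb8,0x5e) → 24
  i=8: and(0xe5,0x90) → 128
  i=9: tail/keep → 123
  i=10: tail/keep → 108
  i=11: tail/keep → 113
  i=12: tail/keep → 173
  i=13: tail/keep → 67
  i=14: tail/keep → 57
  i=15: tail/keep → 79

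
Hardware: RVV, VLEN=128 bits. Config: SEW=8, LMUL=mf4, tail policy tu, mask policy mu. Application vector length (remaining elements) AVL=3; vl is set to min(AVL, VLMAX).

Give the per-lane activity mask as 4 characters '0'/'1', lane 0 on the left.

predicate = 1110

lanes per group: 128·1/4/8 = 4
vl ← min(3, 4) = 3
bits (lane 0 leftmost): 1110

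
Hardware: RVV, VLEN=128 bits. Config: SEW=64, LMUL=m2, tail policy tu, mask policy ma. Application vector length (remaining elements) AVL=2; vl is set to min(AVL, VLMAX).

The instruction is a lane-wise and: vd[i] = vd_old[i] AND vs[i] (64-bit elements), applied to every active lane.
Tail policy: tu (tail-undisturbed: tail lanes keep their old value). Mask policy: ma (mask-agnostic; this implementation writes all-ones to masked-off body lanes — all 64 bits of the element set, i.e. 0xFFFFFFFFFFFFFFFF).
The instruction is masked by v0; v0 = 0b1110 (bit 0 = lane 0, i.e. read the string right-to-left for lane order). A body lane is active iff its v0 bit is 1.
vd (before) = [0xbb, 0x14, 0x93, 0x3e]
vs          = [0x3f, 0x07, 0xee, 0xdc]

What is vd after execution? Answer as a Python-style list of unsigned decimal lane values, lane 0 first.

vd = [18446744073709551615, 4, 147, 62]

VLMAX = VLEN×LMUL/SEW = 128×2/64 = 4
AVL=2 ≤ VLMAX=4, so vl = 2
[0] mask-off/ones = 0xffffffffffffffff
[1] and(0x14,0x07) = 0x04
[2] tail/keep = 0x93
[3] tail/keep = 0x3e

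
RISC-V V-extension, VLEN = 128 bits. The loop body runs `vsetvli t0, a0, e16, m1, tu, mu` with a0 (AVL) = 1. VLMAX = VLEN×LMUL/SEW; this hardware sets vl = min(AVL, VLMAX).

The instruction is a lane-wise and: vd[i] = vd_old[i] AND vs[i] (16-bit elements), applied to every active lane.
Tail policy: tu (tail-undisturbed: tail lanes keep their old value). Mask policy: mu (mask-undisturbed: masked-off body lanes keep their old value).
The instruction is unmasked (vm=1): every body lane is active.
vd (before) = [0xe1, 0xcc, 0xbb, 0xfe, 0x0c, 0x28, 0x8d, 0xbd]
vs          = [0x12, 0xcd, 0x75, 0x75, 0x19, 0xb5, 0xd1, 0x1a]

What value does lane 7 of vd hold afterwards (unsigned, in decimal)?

vd[7] = 189

lanes per group: 128·1/16 = 8
vl = min(AVL, VLMAX) = min(1, 8) = 1
lane  0: and(0xe1,0x12) ⇒ 0x00
lane  1: tail/keep ⇒ 0xcc
lane  2: tail/keep ⇒ 0xbb
lane  3: tail/keep ⇒ 0xfe
lane  4: tail/keep ⇒ 0x0c
lane  5: tail/keep ⇒ 0x28
lane  6: tail/keep ⇒ 0x8d
lane  7: tail/keep ⇒ 0xbd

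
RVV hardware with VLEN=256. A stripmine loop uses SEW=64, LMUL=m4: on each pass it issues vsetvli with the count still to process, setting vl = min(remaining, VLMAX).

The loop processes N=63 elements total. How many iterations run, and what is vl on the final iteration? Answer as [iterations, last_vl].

VLMAX = VLEN×LMUL/SEW = 256×4/64 = 16
63 elements at 16/iter → 4 passes, remainder 15 on the last

[iterations, last_vl] = [4, 15]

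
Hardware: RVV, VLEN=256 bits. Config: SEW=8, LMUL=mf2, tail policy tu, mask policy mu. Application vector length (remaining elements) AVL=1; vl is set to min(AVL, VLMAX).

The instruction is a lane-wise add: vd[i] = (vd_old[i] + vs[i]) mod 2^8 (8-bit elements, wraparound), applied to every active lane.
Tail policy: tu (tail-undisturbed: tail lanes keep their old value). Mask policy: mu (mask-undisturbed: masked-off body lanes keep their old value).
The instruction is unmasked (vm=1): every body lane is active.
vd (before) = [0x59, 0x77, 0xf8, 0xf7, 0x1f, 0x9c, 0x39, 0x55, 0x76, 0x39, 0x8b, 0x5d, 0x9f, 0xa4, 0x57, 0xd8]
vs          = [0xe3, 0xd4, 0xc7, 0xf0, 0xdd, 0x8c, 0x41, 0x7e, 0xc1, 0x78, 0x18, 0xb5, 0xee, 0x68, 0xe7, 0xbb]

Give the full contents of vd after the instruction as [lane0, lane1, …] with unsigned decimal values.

vd = [60, 119, 248, 247, 31, 156, 57, 85, 118, 57, 139, 93, 159, 164, 87, 216]

VLMAX = VLEN×LMUL/SEW = 256×1/2/8 = 16
AVL=1 ≤ VLMAX=16, so vl = 1
lane  0: add(0x59,0xe3) ⇒ 0x3c
lane  1: tail/keep ⇒ 0x77
lane  2: tail/keep ⇒ 0xf8
lane  3: tail/keep ⇒ 0xf7
lane  4: tail/keep ⇒ 0x1f
lane  5: tail/keep ⇒ 0x9c
lane  6: tail/keep ⇒ 0x39
lane  7: tail/keep ⇒ 0x55
lane  8: tail/keep ⇒ 0x76
lane  9: tail/keep ⇒ 0x39
lane 10: tail/keep ⇒ 0x8b
lane 11: tail/keep ⇒ 0x5d
lane 12: tail/keep ⇒ 0x9f
lane 13: tail/keep ⇒ 0xa4
lane 14: tail/keep ⇒ 0x57
lane 15: tail/keep ⇒ 0xd8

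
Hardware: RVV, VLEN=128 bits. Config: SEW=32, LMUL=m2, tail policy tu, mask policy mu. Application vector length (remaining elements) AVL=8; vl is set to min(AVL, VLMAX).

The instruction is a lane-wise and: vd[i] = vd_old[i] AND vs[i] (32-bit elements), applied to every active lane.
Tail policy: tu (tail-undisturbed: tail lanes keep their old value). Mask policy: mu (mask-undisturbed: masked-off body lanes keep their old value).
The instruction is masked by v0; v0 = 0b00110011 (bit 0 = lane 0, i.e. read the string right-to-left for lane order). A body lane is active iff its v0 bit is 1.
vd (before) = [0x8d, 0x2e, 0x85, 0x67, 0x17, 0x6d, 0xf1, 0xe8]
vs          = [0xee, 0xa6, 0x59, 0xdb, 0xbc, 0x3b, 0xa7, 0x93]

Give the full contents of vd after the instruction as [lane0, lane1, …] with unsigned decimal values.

vd = [140, 38, 133, 103, 20, 41, 241, 232]

lanes per group: 128·2/32 = 8
vl ← min(8, 8) = 8
lane  0: and(0x8d,0xee) ⇒ 0x8c
lane  1: and(0x2e,0xa6) ⇒ 0x26
lane  2: mask-off/keep ⇒ 0x85
lane  3: mask-off/keep ⇒ 0x67
lane  4: and(0x17,0xbc) ⇒ 0x14
lane  5: and(0x6d,0x3b) ⇒ 0x29
lane  6: mask-off/keep ⇒ 0xf1
lane  7: mask-off/keep ⇒ 0xe8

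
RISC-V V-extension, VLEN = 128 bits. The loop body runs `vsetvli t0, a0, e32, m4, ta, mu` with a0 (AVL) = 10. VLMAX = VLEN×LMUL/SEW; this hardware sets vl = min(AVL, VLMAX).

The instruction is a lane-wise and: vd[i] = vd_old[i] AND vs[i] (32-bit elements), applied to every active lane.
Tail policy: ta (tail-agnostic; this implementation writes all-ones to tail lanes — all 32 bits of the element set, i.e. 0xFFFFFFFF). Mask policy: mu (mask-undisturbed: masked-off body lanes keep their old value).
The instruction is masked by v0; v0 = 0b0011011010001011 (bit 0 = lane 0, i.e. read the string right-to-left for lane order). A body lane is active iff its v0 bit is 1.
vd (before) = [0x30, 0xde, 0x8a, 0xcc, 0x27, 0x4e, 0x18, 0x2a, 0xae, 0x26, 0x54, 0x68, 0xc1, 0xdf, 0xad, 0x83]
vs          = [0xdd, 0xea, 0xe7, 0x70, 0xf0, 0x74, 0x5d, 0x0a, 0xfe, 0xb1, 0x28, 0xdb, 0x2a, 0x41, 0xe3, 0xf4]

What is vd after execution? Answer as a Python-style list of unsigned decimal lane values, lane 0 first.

vd = [16, 202, 138, 64, 39, 78, 24, 10, 174, 32, 4294967295, 4294967295, 4294967295, 4294967295, 4294967295, 4294967295]

VLMAX = (128 × 4) / 32 = 16 lanes
vl = min(AVL, VLMAX) = min(10, 16) = 10
vd[0] and(0x30,0xdd) -> 0x10
vd[1] and(0xde,0xea) -> 0xca
vd[2] mask-off/keep -> 0x8a
vd[3] and(0xcc,0x70) -> 0x40
vd[4] mask-off/keep -> 0x27
vd[5] mask-off/keep -> 0x4e
vd[6] mask-off/keep -> 0x18
vd[7] and(0x2a,0x0a) -> 0x0a
vd[8] mask-off/keep -> 0xae
vd[9] and(0x26,0xb1) -> 0x20
vd[10] tail/ones -> 0xffffffff
vd[11] tail/ones -> 0xffffffff
vd[12] tail/ones -> 0xffffffff
vd[13] tail/ones -> 0xffffffff
vd[14] tail/ones -> 0xffffffff
vd[15] tail/ones -> 0xffffffff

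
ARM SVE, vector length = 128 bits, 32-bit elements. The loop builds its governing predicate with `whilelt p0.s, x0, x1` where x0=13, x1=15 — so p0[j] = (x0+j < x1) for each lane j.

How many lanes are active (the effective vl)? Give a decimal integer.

register lanes = 128/32 = 4
p0[j] = (13+j < 15); true for j=0..1 → 2 lanes set

vl = 2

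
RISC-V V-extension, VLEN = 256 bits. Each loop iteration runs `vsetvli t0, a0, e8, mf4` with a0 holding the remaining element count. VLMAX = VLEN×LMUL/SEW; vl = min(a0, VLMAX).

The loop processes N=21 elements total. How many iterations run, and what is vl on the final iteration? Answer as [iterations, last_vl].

VLMAX = (256 × 1/4) / 8 = 8 lanes
21 elements at 8/iter → 3 passes, remainder 5 on the last

[iterations, last_vl] = [3, 5]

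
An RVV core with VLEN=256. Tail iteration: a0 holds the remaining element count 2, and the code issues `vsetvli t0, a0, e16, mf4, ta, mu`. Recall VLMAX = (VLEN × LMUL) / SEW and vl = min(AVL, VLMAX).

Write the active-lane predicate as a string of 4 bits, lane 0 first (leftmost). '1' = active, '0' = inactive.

predicate = 1100

VLMAX = (256 × 1/4) / 16 = 4 lanes
vl = min(AVL, VLMAX) = min(2, 4) = 2
bits (lane 0 leftmost): 1100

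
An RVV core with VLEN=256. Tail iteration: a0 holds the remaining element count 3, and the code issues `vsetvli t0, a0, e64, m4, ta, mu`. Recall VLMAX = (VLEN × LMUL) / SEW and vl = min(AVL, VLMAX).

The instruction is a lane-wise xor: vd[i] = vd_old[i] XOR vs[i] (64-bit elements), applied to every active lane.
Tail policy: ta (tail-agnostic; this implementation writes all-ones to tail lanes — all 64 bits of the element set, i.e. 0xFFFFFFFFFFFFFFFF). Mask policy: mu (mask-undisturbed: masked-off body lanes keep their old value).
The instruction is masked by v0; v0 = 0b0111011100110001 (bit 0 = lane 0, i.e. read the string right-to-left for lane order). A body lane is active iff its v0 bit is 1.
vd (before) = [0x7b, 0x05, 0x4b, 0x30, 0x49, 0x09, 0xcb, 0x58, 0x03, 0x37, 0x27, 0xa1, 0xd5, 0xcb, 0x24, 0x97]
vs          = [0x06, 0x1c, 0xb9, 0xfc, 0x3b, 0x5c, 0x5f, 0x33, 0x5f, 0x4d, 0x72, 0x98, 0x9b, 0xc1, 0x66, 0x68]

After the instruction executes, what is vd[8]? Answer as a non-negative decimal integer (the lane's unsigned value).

vd[8] = 18446744073709551615

VLMAX = VLEN×LMUL/SEW = 256×4/64 = 16
vl = min(AVL, VLMAX) = min(3, 16) = 3
  i=0: xor(0x7b,0x06) → 125
  i=1: mask-off/keep → 5
  i=2: mask-off/keep → 75
  i=3: tail/ones → 18446744073709551615
  i=4: tail/ones → 18446744073709551615
  i=5: tail/ones → 18446744073709551615
  i=6: tail/ones → 18446744073709551615
  i=7: tail/ones → 18446744073709551615
  i=8: tail/ones → 18446744073709551615
  i=9: tail/ones → 18446744073709551615
  i=10: tail/ones → 18446744073709551615
  i=11: tail/ones → 18446744073709551615
  i=12: tail/ones → 18446744073709551615
  i=13: tail/ones → 18446744073709551615
  i=14: tail/ones → 18446744073709551615
  i=15: tail/ones → 18446744073709551615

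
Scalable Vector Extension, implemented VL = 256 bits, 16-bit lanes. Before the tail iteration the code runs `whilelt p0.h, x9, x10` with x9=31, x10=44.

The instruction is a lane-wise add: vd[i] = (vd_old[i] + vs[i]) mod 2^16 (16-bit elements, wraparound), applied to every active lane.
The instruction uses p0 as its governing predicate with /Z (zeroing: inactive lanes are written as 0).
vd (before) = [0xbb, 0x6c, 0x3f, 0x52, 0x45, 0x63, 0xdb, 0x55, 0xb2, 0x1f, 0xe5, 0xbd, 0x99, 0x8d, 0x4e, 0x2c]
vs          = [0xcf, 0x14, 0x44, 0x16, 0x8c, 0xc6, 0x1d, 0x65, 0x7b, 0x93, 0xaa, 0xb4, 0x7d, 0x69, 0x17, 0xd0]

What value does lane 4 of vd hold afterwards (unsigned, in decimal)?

vd[4] = 209

register lanes = 256/16 = 16
whilelt: lane j active iff 31+j < 44 → j < 13 → 13 active
lane  0: add(0xbb,0xcf) ⇒ 0x18a
lane  1: add(0x6c,0x14) ⇒ 0x80
lane  2: add(0x3f,0x44) ⇒ 0x83
lane  3: add(0x52,0x16) ⇒ 0x68
lane  4: add(0x45,0x8c) ⇒ 0xd1
lane  5: add(0x63,0xc6) ⇒ 0x129
lane  6: add(0xdb,0x1d) ⇒ 0xf8
lane  7: add(0x55,0x65) ⇒ 0xba
lane  8: add(0xb2,0x7b) ⇒ 0x12d
lane  9: add(0x1f,0x93) ⇒ 0xb2
lane 10: add(0xe5,0xaa) ⇒ 0x18f
lane 11: add(0xbd,0xb4) ⇒ 0x171
lane 12: add(0x99,0x7d) ⇒ 0x116
lane 13: tail/zero ⇒ 0x00
lane 14: tail/zero ⇒ 0x00
lane 15: tail/zero ⇒ 0x00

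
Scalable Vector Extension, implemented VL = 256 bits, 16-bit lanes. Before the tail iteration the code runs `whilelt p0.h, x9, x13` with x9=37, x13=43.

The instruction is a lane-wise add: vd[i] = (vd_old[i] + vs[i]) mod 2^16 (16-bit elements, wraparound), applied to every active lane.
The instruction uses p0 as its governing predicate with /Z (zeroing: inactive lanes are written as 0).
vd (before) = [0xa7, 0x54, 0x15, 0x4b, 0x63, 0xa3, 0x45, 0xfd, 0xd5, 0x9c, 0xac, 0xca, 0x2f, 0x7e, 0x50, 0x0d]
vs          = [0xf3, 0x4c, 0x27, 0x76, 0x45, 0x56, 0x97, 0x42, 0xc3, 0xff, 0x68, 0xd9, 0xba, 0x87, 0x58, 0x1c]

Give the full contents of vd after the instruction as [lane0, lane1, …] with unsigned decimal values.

register lanes = 256/16 = 16
whilelt: lane j active iff 37+j < 43 → j < 6 → 6 active
vd[0] add(0xa7,0xf3) -> 0x19a
vd[1] add(0x54,0x4c) -> 0xa0
vd[2] add(0x15,0x27) -> 0x3c
vd[3] add(0x4b,0x76) -> 0xc1
vd[4] add(0x63,0x45) -> 0xa8
vd[5] add(0xa3,0x56) -> 0xf9
vd[6] tail/zero -> 0x00
vd[7] tail/zero -> 0x00
vd[8] tail/zero -> 0x00
vd[9] tail/zero -> 0x00
vd[10] tail/zero -> 0x00
vd[11] tail/zero -> 0x00
vd[12] tail/zero -> 0x00
vd[13] tail/zero -> 0x00
vd[14] tail/zero -> 0x00
vd[15] tail/zero -> 0x00

vd = [410, 160, 60, 193, 168, 249, 0, 0, 0, 0, 0, 0, 0, 0, 0, 0]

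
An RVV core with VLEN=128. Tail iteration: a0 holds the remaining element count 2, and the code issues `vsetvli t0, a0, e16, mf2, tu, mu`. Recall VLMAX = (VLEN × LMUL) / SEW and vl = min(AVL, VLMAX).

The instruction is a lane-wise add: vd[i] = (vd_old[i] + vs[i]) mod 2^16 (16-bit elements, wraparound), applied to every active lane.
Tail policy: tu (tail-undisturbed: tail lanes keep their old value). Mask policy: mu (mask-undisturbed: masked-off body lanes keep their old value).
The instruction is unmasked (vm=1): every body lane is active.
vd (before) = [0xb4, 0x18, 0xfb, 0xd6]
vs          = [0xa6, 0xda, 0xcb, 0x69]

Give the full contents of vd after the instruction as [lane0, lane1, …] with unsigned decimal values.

vd = [346, 242, 251, 214]

lanes per group: 128·1/2/16 = 4
AVL=2 ≤ VLMAX=4, so vl = 2
  i=0: add(0xb4,0xa6) → 346
  i=1: add(0x18,0xda) → 242
  i=2: tail/keep → 251
  i=3: tail/keep → 214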